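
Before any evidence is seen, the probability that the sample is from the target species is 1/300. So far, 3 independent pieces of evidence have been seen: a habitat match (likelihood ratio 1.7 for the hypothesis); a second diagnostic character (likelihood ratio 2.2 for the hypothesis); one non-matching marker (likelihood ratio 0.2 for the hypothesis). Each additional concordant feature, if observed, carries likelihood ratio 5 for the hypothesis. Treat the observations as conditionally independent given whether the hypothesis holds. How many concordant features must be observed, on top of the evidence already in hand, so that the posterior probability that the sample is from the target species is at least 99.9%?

9

Prior odds = (1/300)/(299/300) = 1/299.
Combined Bayes factor of the evidence already in hand = 1.7 × 2.2 × 0.2 = 0.748.
Odds after that evidence = (1/299) × 0.748 = 187/74750.
Target odds = 0.999/0.001 = 999.
Need 5ⁿ ≥ 999 ÷ (187/74750) = 74675250/187.
5⁸ = 390625 falls short of 74675250/187 but 5⁹ = 1953125 reaches it, so n = 9.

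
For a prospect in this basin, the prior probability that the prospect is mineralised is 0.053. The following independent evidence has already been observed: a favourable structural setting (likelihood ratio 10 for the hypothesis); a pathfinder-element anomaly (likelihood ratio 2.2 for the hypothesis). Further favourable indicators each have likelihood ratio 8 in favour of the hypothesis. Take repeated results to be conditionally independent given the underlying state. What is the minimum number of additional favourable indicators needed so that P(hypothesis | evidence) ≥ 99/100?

3

Prior odds = 0.053/0.947 = 53/947.
Combined Bayes factor of the evidence already in hand = 10 × 2.2 = 22.
Odds after that evidence = (53/947) × 22 = 1166/947.
Target odds = 0.99/0.01 = 99.
Need 8ⁿ ≥ 99 ÷ (1166/947) = 8523/106.
8² = 64 falls short of 8523/106 but 8³ = 512 reaches it, so n = 3.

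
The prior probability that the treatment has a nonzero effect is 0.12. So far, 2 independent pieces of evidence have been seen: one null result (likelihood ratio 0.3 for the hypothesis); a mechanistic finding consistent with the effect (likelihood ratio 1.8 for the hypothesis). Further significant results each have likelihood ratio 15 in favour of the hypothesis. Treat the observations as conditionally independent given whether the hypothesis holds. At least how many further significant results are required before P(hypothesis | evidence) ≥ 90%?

Prior odds = 0.12/0.88 = 3/22.
Combined Bayes factor of the evidence already in hand = 0.3 × 1.8 = 0.54.
Odds after that evidence = (3/22) × 0.54 = 81/1100.
Target odds = 0.9/0.1 = 9.
Need 15ⁿ ≥ 9 ÷ (81/1100) = 1100/9.
15¹ = 15 falls short of 1100/9 but 15² = 225 reaches it, so n = 2.

2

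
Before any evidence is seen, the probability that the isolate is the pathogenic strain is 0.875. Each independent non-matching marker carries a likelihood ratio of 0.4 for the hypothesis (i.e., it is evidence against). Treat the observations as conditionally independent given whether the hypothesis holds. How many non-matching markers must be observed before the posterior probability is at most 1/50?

7

Prior odds: 0.875 ÷ 0.125 = 7.
Likelihood ratio per non-matching marker = 0.4.
Target odds: 0.02 ÷ 0.98 = 1/49.
Need 7 × 0.4ⁿ ≤ 1/49, i.e. 0.4ⁿ ≤ 1/343.
0.4⁶ = 64/15625 is still above 1/343 but 0.4⁷ = 128/78125 is at or below it, so n = 7.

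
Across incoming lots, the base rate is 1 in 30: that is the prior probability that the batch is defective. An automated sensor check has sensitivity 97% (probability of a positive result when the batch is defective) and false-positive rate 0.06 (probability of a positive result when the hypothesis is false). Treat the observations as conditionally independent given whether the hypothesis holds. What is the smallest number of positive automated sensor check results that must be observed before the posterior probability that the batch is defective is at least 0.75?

2

Prior odds = (1/30)/(29/30) = 1/29.
Likelihood ratio of a positive result = 0.97/0.06 = 97/6.
Target posterior odds = 0.75/0.25 = 3.
Need (1/29) × (97/6)ⁿ ≥ 3, i.e. (97/6)ⁿ ≥ 87.
(97/6)¹ = 97/6 falls short of 87 but (97/6)² = 9409/36 reaches it, so n = 2.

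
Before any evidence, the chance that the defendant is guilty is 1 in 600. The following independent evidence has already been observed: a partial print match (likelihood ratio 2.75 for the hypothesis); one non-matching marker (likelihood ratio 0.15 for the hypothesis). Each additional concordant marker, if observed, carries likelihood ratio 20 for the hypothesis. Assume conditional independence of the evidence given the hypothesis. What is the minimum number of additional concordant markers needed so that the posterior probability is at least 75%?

Prior odds = (1/600)/(599/600) = 1/599.
Combined Bayes factor of the evidence already in hand = 2.75 × 0.15 = 0.4125.
Odds after that evidence = (1/599) × 0.4125 = 33/47920.
Target odds = 0.75/0.25 = 3.
Need 20ⁿ ≥ 3 ÷ (33/47920) = 47920/11.
20² = 400 falls short of 47920/11 but 20³ = 8000 reaches it, so n = 3.

3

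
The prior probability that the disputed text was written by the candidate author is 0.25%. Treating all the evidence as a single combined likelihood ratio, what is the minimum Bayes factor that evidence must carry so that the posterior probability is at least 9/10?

Prior odds = 0.0025/0.9975 = 1/399.
Target odds = 0.9/0.1 = 9.
Required Bayes factor = 9 ÷ (1/399) = 3591.

3591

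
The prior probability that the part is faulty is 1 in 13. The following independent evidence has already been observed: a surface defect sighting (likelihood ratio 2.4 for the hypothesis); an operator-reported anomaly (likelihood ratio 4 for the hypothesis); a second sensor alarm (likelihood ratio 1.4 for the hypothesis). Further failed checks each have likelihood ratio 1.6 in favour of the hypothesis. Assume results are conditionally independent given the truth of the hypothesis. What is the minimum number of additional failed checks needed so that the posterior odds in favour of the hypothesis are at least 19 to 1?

Prior odds = (1/13)/(12/13) = 1/12.
Combined Bayes factor of the evidence already in hand = 2.4 × 4 × 1.4 = 13.44.
Odds after that evidence = (1/12) × 13.44 = 1.12.
Target odds = 19.
Need 1.6ⁿ ≥ 19 ÷ 1.12 = 475/28.
1.6⁶ = 262144/15625 falls short of 475/28 but 1.6⁷ = 2097152/78125 reaches it, so n = 7.

7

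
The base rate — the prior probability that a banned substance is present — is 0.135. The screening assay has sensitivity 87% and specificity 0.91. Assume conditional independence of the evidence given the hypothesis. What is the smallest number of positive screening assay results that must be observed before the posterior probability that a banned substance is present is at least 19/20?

3

Prior odds: 0.135 ÷ 0.865 = 27/173.
False-positive rate = 1 − 0.91 = 0.09; likelihood ratio of a positive = 0.87/0.09 = 29/3.
Target posterior odds = 0.95/0.05 = 19.
Require (29/3)ⁿ ≥ 19 ÷ (27/173) = 3287/27.
(29/3)² = 841/9 falls short of 3287/27 but (29/3)³ = 24389/27 reaches it, so n = 3.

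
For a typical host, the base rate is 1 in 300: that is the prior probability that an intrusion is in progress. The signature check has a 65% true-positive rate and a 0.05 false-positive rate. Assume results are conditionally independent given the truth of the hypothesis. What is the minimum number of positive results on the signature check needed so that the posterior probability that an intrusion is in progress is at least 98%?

Prior odds = (1/300)/(299/300) = 1/299.
Likelihood ratio of a positive result = 0.65/0.05 = 13.
Target posterior odds = 0.98/0.02 = 49.
Require 13ⁿ ≥ 49 ÷ (1/299) = 14651.
13³ = 2197 falls short of 14651 but 13⁴ = 28561 reaches it, so n = 4.

4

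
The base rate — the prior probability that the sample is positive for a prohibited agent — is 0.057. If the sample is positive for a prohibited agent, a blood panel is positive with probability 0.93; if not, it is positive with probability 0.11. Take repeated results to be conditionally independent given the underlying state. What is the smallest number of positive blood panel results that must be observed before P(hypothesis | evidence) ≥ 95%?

3

Prior odds: 0.057 ÷ 0.943 = 57/943.
Likelihood ratio of a positive = 0.93/0.11 = 93/11.
Target posterior odds = 0.95/0.05 = 19.
Require (93/11)ⁿ ≥ 19 ÷ (57/943) = 943/3.
(93/11)² = 8649/121 falls short of 943/3 but (93/11)³ = 804357/1331 reaches it, so n = 3.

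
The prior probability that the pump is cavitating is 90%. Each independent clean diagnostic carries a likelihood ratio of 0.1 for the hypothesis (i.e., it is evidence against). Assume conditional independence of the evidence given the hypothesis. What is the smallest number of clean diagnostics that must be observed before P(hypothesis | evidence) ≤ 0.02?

Prior odds = 0.9/0.1 = 9.
Likelihood ratio per clean diagnostic = 0.1.
Target posterior odds = 0.02/0.98 = 1/49.
Require 0.1ⁿ ≤ 1/49 ÷ 9 = 1/441.
0.1² = 0.01 is still above 1/441 but 0.1³ = 0.001 is at or below it, so n = 3.

3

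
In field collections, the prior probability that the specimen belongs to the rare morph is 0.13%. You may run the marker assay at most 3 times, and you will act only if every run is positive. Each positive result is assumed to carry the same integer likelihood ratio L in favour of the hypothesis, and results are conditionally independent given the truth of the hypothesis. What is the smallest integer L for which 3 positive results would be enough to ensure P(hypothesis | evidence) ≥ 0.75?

14

Prior odds = 0.0013/0.9987 = 13/9987.
Target odds = 0.75/0.25 = 3.
Need L³ ≥ 3 ÷ (13/9987) = 29961/13.
13³ = 2197 < 29961/13 ≤ 2744 = 14³, so L = 14.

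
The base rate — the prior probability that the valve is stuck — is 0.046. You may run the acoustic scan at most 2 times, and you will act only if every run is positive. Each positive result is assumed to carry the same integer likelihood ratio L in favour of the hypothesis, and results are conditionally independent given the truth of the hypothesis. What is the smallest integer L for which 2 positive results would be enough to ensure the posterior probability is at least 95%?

Prior odds = 0.046/0.954 = 23/477.
Target odds = 0.95/0.05 = 19.
Need L² ≥ 19 ÷ (23/477) = 9063/23.
19² = 361 < 9063/23 ≤ 400 = 20², so L = 20.

20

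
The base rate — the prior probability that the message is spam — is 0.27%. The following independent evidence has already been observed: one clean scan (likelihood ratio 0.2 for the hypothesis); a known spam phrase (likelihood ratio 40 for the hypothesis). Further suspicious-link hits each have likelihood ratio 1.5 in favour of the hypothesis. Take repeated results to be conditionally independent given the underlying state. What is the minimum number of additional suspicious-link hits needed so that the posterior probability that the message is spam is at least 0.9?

15

Prior odds = 0.0027/0.9973 = 27/9973.
Combined Bayes factor of the evidence already in hand = 0.2 × 40 = 8.
Odds after that evidence = (27/9973) × 8 = 216/9973.
Target odds = 0.9/0.1 = 9.
Need 1.5ⁿ ≥ 9 ÷ (216/9973) = 9973/24.
1.5¹⁴ = 4782969/16384 falls short of 9973/24 but 1.5¹⁵ = 14348907/32768 reaches it, so n = 15.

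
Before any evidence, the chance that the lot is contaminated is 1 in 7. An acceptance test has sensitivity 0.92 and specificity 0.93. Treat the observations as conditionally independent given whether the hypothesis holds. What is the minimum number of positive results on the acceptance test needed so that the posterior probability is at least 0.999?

Prior odds = (1/7)/(6/7) = 1/6.
False-positive rate = 1 − 0.93 = 0.07; likelihood ratio of a positive = 0.92/0.07 = 92/7.
Target odds: 0.999 ÷ 0.001 = 999.
Need (1/6) × (92/7)ⁿ ≥ 999, i.e. (92/7)ⁿ ≥ 5994.
(92/7)³ = 778688/343 falls short of 5994 but (92/7)⁴ = 71639296/2401 reaches it, so n = 4.

4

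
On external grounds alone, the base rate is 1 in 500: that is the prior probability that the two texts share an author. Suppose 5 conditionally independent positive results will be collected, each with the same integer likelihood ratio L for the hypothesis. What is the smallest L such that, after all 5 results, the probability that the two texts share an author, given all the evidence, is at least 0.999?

Prior odds = 0.002/0.998 = 1/499.
Target odds = 0.999/0.001 = 999.
Need L⁵ ≥ 999 ÷ (1/499) = 498501.
13⁵ = 371293 < 498501 ≤ 537824 = 14⁵, so L = 14.

14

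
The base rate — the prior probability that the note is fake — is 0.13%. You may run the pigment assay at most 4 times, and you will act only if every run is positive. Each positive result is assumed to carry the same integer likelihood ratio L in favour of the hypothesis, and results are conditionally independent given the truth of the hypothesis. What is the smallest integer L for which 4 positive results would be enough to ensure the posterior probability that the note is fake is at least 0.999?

30

Prior odds = 0.0013/0.9987 = 13/9987.
Target odds = 0.999/0.001 = 999.
Need L⁴ ≥ 999 ÷ (13/9987) = 9977013/13.
29⁴ = 707281 < 9977013/13 ≤ 810000 = 30⁴, so L = 30.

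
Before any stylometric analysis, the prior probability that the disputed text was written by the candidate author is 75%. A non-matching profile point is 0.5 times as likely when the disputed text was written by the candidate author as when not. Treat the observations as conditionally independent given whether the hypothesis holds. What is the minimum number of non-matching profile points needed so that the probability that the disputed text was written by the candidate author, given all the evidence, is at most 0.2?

4

Prior odds = 0.75/0.25 = 3.
Likelihood ratio per non-matching profile point = 0.5.
Target posterior odds = 0.2/0.8 = 0.25.
Require 0.5ⁿ ≤ 0.25 ÷ 3 = 1/12.
0.5³ = 0.125 is still above 1/12 but 0.5⁴ = 0.0625 is at or below it, so n = 4.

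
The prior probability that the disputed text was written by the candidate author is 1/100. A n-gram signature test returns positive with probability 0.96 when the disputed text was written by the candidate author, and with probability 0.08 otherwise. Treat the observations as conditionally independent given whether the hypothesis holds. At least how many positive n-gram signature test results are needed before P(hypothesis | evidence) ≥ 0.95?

Prior odds: 0.01 ÷ 0.99 = 1/99.
Likelihood ratio of a positive result = 0.96/0.08 = 12.
Target odds: 0.95 ÷ 0.05 = 19.
Require 12ⁿ ≥ 19 ÷ (1/99) = 1881.
12³ = 1728 falls short of 1881 but 12⁴ = 20736 reaches it, so n = 4.

4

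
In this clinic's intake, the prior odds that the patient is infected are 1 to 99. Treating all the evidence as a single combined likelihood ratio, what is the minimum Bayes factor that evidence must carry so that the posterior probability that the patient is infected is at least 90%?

891

Prior odds = 1/99.
Target odds = 0.9/0.1 = 9.
Required Bayes factor = 9 ÷ (1/99) = 891.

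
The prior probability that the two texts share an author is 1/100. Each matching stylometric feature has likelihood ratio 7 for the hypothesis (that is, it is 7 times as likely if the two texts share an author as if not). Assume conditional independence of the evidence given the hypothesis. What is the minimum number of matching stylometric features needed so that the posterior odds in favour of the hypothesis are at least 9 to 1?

Prior odds = 0.01/0.99 = 1/99.
Likelihood ratio per matching stylometric feature = 7.
Target odds = 9.
Need (1/99) × 7ⁿ ≥ 9, i.e. 7ⁿ ≥ 891.
7³ = 343 falls short of 891 but 7⁴ = 2401 reaches it, so n = 4.

4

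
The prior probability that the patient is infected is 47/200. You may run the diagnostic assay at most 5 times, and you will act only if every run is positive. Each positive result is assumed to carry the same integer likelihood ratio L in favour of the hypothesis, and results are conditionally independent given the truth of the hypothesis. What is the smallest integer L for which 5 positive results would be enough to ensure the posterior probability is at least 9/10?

2

Prior odds = 0.235/0.765 = 47/153.
Target odds = 0.9/0.1 = 9.
Need L⁵ ≥ 9 ÷ (47/153) = 1377/47.
1⁵ = 1 < 1377/47 ≤ 32 = 2⁵, so L = 2.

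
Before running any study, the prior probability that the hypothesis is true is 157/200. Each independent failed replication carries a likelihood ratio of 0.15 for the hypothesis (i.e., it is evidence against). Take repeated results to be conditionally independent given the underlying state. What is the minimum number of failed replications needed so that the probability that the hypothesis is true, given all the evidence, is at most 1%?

Prior odds: 0.785 ÷ 0.215 = 157/43.
Likelihood ratio per failed replication = 0.15.
Target posterior odds = 0.01/0.99 = 1/99.
Need (157/43) × 0.15ⁿ ≤ 1/99, i.e. 0.15ⁿ ≤ 43/15543.
0.15³ = 0.003375 is still above 43/15543 but 0.15⁴ = 81/160000 is at or below it, so n = 4.

4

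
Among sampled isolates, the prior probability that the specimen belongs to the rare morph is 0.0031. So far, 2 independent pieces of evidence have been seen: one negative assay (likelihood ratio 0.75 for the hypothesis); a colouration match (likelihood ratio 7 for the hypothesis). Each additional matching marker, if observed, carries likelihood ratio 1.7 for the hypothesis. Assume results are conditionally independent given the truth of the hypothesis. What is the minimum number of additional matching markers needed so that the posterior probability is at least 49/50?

Prior odds = 0.0031/0.9969 = 31/9969.
Combined Bayes factor of the evidence already in hand = 0.75 × 7 = 5.25.
Odds after that evidence = (31/9969) × 5.25 = 217/13292.
Target odds = 0.98/0.02 = 49.
Need 1.7ⁿ ≥ 49 ÷ (217/13292) = 93044/31.
1.7¹⁵ ≈2862.42 falls short of 93044/31 but 1.7¹⁶ ≈4866.12 reaches it, so n = 16.

16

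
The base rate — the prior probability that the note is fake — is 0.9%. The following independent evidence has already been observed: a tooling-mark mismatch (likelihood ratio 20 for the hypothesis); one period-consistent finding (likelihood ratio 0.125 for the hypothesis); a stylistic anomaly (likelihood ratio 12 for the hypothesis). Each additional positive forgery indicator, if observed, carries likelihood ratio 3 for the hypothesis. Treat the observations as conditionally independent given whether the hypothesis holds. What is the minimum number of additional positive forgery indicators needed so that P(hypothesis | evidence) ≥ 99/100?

6

Prior odds = 0.009/0.991 = 9/991.
Combined Bayes factor of the evidence already in hand = 20 × 0.125 × 12 = 30.
Odds after that evidence = (9/991) × 30 = 270/991.
Target odds = 0.99/0.01 = 99.
Need 3ⁿ ≥ 99 ÷ (270/991) = 10901/30.
3⁵ = 243 falls short of 10901/30 but 3⁶ = 729 reaches it, so n = 6.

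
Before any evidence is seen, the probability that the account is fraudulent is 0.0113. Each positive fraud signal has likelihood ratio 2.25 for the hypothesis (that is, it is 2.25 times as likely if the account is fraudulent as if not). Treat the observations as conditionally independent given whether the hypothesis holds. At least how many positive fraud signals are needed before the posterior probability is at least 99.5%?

13

Prior odds = 0.0113/0.9887 = 113/9887.
Likelihood ratio per positive fraud signal = 2.25.
Target odds: 0.995 ÷ 0.005 = 199.
Require 2.25ⁿ ≥ 199 ÷ (113/9887) = 1967513/113.
2.25¹² ≈16834.1 falls short of 1967513/113 but 2.25¹³ ≈37876.8 reaches it, so n = 13.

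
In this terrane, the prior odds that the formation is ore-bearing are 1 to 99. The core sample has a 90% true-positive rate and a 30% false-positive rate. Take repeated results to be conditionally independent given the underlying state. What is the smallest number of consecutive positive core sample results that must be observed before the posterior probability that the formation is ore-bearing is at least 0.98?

Prior odds = 1/99.
Likelihood ratio of a positive result = 0.9/0.3 = 3.
Target posterior odds = 0.98/0.02 = 49.
Require 3ⁿ ≥ 49 ÷ (1/99) = 4851.
3⁷ = 2187 falls short of 4851 but 3⁸ = 6561 reaches it, so n = 8.

8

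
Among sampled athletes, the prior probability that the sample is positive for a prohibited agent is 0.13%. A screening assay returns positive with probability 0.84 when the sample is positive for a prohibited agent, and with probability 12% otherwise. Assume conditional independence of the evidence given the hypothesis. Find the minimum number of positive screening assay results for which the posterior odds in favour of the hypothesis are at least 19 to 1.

Prior odds: 0.0013 ÷ 0.9987 = 13/9987.
Likelihood ratio of a positive result = 0.84/0.12 = 7.
Target odds = 19.
Need (13/9987) × 7ⁿ ≥ 19, i.e. 7ⁿ ≥ 189753/13.
7⁴ = 2401 falls short of 189753/13 but 7⁵ = 16807 reaches it, so n = 5.

5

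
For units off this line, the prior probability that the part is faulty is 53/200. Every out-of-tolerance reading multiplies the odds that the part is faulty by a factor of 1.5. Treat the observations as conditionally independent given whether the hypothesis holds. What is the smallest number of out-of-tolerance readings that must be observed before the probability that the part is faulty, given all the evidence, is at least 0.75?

6

Prior odds: 0.265 ÷ 0.735 = 53/147.
Likelihood ratio per out-of-tolerance reading = 1.5.
Target posterior odds = 0.75/0.25 = 3.
Require 1.5ⁿ ≥ 3 ÷ (53/147) = 441/53.
1.5⁵ = 7.59375 falls short of 441/53 but 1.5⁶ = 11.390625 reaches it, so n = 6.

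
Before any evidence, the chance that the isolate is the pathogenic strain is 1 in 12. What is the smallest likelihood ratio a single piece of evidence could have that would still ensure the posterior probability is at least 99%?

1089

Prior odds = (1/12)/(11/12) = 1/11.
Target odds = 0.99/0.01 = 99.
Required Bayes factor = 99 ÷ (1/11) = 1089.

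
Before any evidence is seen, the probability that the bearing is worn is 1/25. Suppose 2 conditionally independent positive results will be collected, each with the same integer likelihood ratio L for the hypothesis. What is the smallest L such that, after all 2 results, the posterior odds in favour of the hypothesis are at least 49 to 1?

35

Prior odds = 0.04/0.96 = 1/24.
Target odds = 49.
Need L² ≥ 49 ÷ (1/24) = 1176.
34² = 1156 < 1176 ≤ 1225 = 35², so L = 35.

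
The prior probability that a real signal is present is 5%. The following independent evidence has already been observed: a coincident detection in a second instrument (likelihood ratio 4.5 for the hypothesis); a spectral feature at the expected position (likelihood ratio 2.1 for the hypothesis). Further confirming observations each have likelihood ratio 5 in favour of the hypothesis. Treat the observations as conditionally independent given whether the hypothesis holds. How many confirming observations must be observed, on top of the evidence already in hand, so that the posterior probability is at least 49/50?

3

Prior odds = 0.05/0.95 = 1/19.
Combined Bayes factor of the evidence already in hand = 4.5 × 2.1 = 9.45.
Odds after that evidence = (1/19) × 9.45 = 189/380.
Target odds = 0.98/0.02 = 49.
Need 5ⁿ ≥ 49 ÷ (189/380) = 2660/27.
5² = 25 falls short of 2660/27 but 5³ = 125 reaches it, so n = 3.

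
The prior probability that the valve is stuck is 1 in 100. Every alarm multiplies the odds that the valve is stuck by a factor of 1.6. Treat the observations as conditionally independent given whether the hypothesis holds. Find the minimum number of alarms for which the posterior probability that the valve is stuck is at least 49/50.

19

Prior odds = 0.01/0.99 = 1/99.
Likelihood ratio per alarm = 1.6.
Target posterior odds = 0.98/0.02 = 49.
Require 1.6ⁿ ≥ 49 ÷ (1/99) = 4851.
1.6¹⁸ ≈4722.37 falls short of 4851 but 1.6¹⁹ ≈7555.79 reaches it, so n = 19.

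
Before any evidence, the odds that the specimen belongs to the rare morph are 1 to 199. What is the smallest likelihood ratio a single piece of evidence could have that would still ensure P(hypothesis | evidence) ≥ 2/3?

398

Prior odds = 1/199.
Target odds = (2/3)/(1/3) = 2.
Required Bayes factor = 2 ÷ (1/199) = 398.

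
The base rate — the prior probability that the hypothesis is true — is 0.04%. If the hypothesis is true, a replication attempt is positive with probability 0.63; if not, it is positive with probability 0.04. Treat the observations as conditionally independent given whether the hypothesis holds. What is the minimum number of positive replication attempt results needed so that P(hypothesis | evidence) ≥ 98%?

5

Prior odds = 0.0004/0.9996 = 1/2499.
Likelihood ratio of a positive = 0.63/0.04 = 15.75.
Target odds: 0.98 ÷ 0.02 = 49.
Require 15.75ⁿ ≥ 49 ÷ (1/2499) = 122451.
15.75⁴ = 15752961/256 falls short of 122451 but 15.75⁵ = 992436543/1024 reaches it, so n = 5.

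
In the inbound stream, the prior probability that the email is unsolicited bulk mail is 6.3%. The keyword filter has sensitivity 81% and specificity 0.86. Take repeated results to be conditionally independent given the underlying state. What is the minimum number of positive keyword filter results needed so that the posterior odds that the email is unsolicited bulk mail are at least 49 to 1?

Prior odds = 0.063/0.937 = 63/937.
False-positive rate = 1 − 0.86 = 0.14; likelihood ratio of a positive = 0.81/0.14 = 81/14.
Target odds = 49.
Need (63/937) × (81/14)ⁿ ≥ 49, i.e. (81/14)ⁿ ≥ 6559/9.
(81/14)³ = 531441/2744 falls short of 6559/9 but (81/14)⁴ = 43046721/38416 reaches it, so n = 4.

4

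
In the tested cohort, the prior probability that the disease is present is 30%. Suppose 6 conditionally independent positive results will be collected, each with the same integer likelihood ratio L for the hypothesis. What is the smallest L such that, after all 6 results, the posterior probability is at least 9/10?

Prior odds = 0.3/0.7 = 3/7.
Target odds = 0.9/0.1 = 9.
Need L⁶ ≥ 9 ÷ (3/7) = 21.
1⁶ = 1 < 21 ≤ 64 = 2⁶, so L = 2.

2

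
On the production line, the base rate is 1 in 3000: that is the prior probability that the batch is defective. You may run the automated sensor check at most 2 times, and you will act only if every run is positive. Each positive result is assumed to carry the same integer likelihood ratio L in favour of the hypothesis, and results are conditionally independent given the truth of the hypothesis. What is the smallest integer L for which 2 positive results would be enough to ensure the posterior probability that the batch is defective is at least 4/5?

110

Prior odds = (1/3000)/(2999/3000) = 1/2999.
Target odds = 0.8/0.2 = 4.
Need L² ≥ 4 ÷ (1/2999) = 11996.
109² = 11881 < 11996 ≤ 12100 = 110², so L = 110.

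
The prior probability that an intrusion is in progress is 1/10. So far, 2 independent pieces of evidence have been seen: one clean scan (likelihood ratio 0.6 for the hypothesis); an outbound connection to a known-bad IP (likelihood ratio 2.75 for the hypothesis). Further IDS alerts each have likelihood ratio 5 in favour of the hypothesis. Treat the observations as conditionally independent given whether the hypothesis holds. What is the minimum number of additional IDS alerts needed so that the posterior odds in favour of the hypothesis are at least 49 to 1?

Prior odds = 0.1/0.9 = 1/9.
Combined Bayes factor of the evidence already in hand = 0.6 × 2.75 = 1.65.
Odds after that evidence = (1/9) × 1.65 = 11/60.
Target odds = 49.
Need 5ⁿ ≥ 49 ÷ (11/60) = 2940/11.
5³ = 125 falls short of 2940/11 but 5⁴ = 625 reaches it, so n = 4.

4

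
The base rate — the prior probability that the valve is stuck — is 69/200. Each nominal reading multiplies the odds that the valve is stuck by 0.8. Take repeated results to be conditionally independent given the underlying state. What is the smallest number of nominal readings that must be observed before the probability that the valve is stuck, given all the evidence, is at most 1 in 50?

Prior odds = 0.345/0.655 = 69/131.
Likelihood ratio per nominal reading = 0.8.
Target odds: 0.02 ÷ 0.98 = 1/49.
Require 0.8ⁿ ≤ 1/49 ÷ (69/131) = 131/3381.
0.8¹⁴ ≈0.0439805 is still above 131/3381 but 0.8¹⁵ ≈0.0351844 is at or below it, so n = 15.

15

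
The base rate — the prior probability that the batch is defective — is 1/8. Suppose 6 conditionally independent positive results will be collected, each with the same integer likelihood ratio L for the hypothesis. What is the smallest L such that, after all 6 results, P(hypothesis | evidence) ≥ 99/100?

Prior odds = 0.125/0.875 = 1/7.
Target odds = 0.99/0.01 = 99.
Need L⁶ ≥ 99 ÷ (1/7) = 693.
2⁶ = 64 < 693 ≤ 729 = 3⁶, so L = 3.

3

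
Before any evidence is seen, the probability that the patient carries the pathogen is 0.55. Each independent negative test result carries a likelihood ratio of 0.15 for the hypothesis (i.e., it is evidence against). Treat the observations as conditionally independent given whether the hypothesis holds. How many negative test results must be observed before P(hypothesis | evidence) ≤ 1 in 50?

Prior odds = 0.55/0.45 = 11/9.
Likelihood ratio per negative test result = 0.15.
Target posterior odds = 0.02/0.98 = 1/49.
Need (11/9) × 0.15ⁿ ≤ 1/49, i.e. 0.15ⁿ ≤ 9/539.
0.15² = 0.0225 is still above 9/539 but 0.15³ = 0.003375 is at or below it, so n = 3.

3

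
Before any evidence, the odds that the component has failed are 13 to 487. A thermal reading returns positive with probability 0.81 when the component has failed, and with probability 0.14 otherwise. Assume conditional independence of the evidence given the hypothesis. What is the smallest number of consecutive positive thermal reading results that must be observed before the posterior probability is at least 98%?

5

Prior odds = 13/487.
Likelihood ratio of a positive result = 0.81/0.14 = 81/14.
Target posterior odds = 0.98/0.02 = 49.
Need (13/487) × (81/14)ⁿ ≥ 49, i.e. (81/14)ⁿ ≥ 23863/13.
(81/14)⁴ = 43046721/38416 falls short of 23863/13 but (81/14)⁵ ≈6483.13 reaches it, so n = 5.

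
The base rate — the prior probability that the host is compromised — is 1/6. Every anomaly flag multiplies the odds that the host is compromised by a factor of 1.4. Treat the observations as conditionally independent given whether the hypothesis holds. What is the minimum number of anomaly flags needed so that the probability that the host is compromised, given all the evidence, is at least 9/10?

Prior odds: (1/6) ÷ (5/6) = 0.2.
Likelihood ratio per anomaly flag = 1.4.
Target odds: 0.9 ÷ 0.1 = 9.
Require 1.4ⁿ ≥ 9 ÷ 0.2 = 45.
1.4¹¹ ≈40.4957 falls short of 45 but 1.4¹² ≈56.6939 reaches it, so n = 12.

12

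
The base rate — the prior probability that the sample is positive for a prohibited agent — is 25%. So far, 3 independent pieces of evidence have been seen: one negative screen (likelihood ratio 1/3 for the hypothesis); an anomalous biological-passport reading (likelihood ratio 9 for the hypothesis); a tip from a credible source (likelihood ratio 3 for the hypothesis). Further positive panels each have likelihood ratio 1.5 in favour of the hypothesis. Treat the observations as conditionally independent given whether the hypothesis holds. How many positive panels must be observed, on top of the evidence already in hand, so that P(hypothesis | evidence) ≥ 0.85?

Prior odds = 0.25/0.75 = 1/3.
Combined Bayes factor of the evidence already in hand = (1/3) × 9 × 3 = 9.
Odds after that evidence = (1/3) × 9 = 3.
Target odds = 0.85/0.15 = 17/3.
Need 1.5ⁿ ≥ 17/3 ÷ 3 = 17/9.
1.5¹ = 1.5 falls short of 17/9 but 1.5² = 2.25 reaches it, so n = 2.

2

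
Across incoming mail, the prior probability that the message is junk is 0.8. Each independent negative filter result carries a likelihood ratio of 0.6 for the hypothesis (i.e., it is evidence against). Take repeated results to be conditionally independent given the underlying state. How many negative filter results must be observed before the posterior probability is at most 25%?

Prior odds = 0.8/0.2 = 4.
Likelihood ratio per negative filter result = 0.6.
Target posterior odds = 0.25/0.75 = 1/3.
Require 0.6ⁿ ≤ 1/3 ÷ 4 = 1/12.
0.6⁴ = 0.1296 is still above 1/12 but 0.6⁵ = 0.07776 is at or below it, so n = 5.

5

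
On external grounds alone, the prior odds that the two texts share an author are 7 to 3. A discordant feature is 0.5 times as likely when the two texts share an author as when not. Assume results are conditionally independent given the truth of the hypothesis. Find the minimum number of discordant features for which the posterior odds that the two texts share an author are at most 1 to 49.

Prior odds = 7/3.
Likelihood ratio per discordant feature = 0.5.
Target odds = 1/49.
Require 0.5ⁿ ≤ 1/49 ÷ (7/3) = 3/343.
0.5⁶ = 0.015625 is still above 3/343 but 0.5⁷ = 0.0078125 is at or below it, so n = 7.

7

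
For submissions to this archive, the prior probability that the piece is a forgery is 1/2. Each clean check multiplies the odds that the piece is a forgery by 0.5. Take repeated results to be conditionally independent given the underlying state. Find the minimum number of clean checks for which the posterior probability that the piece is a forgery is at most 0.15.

Prior odds: 0.5 ÷ 0.5 = 1.
Likelihood ratio per clean check = 0.5.
Target odds: 0.15 ÷ 0.85 = 3/17.
Require 0.5ⁿ ≤ 3/17 ÷ 1 = 3/17.
0.5² = 0.25 is still above 3/17 but 0.5³ = 0.125 is at or below it, so n = 3.

3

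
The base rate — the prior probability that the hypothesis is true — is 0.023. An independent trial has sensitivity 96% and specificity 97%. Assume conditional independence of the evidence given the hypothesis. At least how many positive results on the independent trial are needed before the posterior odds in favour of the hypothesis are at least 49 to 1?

Prior odds: 0.023 ÷ 0.977 = 23/977.
False-positive rate = 1 − 0.97 = 0.03; likelihood ratio of a positive = 0.96/0.03 = 32.
Target odds = 49.
Need (23/977) × 32ⁿ ≥ 49, i.e. 32ⁿ ≥ 47873/23.
32² = 1024 falls short of 47873/23 but 32³ = 32768 reaches it, so n = 3.

3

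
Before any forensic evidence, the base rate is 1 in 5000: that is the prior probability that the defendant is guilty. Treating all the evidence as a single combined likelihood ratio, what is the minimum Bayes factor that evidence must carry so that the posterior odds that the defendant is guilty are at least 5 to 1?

Prior odds = 0.0002/0.9998 = 1/4999.
Target odds = 5.
Required Bayes factor = 5 ÷ (1/4999) = 24995.

24995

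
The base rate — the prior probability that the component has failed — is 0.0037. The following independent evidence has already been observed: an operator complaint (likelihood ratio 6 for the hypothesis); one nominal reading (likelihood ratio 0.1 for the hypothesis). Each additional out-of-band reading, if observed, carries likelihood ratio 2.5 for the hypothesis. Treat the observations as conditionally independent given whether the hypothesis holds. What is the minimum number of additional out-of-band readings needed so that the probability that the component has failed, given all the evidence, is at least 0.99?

Prior odds = 0.0037/0.9963 = 37/9963.
Combined Bayes factor of the evidence already in hand = 6 × 0.1 = 0.6.
Odds after that evidence = (37/9963) × 0.6 = 37/16605.
Target odds = 0.99/0.01 = 99.
Need 2.5ⁿ ≥ 99 ÷ (37/16605) = 1643895/37.
2.5¹¹ = 48828125/2048 falls short of 1643895/37 but 2.5¹² = 244140625/4096 reaches it, so n = 12.

12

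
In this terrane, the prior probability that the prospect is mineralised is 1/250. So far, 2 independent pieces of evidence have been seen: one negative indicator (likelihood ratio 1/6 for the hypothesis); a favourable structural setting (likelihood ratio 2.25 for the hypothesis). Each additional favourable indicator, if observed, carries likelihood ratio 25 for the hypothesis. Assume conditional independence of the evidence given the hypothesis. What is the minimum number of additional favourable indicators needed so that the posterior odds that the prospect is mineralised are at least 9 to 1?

Prior odds = 0.004/0.996 = 1/249.
Combined Bayes factor of the evidence already in hand = (1/6) × 2.25 = 0.375.
Odds after that evidence = (1/249) × 0.375 = 1/664.
Target odds = 9.
Need 25ⁿ ≥ 9 ÷ (1/664) = 5976.
25² = 625 falls short of 5976 but 25³ = 15625 reaches it, so n = 3.

3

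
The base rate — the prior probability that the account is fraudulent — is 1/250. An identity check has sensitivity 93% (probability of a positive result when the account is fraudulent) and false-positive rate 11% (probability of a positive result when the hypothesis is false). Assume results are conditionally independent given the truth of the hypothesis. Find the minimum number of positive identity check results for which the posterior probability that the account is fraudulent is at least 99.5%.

Prior odds = 0.004/0.996 = 1/249.
Likelihood ratio of a positive result = 0.93/0.11 = 93/11.
Target odds: 0.995 ÷ 0.005 = 199.
Need (1/249) × (93/11)ⁿ ≥ 199, i.e. (93/11)ⁿ ≥ 49551.
(93/11)⁵ ≈43196.8 falls short of 49551 but (93/11)⁶ ≈365209 reaches it, so n = 6.

6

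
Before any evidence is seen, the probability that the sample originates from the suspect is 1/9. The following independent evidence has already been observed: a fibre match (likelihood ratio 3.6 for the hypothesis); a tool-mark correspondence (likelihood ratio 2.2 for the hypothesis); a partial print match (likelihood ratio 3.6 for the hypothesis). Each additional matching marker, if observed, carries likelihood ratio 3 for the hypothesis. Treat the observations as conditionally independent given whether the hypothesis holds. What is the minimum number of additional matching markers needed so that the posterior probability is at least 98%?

3

Prior odds = (1/9)/(8/9) = 0.125.
Combined Bayes factor of the evidence already in hand = 3.6 × 2.2 × 3.6 = 28.512.
Odds after that evidence = 0.125 × 28.512 = 3.564.
Target odds = 0.98/0.02 = 49.
Need 3ⁿ ≥ 49 ÷ 3.564 = 12250/891.
3² = 9 falls short of 12250/891 but 3³ = 27 reaches it, so n = 3.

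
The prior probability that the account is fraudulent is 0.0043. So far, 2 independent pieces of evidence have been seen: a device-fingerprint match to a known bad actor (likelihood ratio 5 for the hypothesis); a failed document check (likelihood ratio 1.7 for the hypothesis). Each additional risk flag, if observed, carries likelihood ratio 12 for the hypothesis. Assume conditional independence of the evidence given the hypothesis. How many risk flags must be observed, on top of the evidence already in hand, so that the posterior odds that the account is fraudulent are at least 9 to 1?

Prior odds = 0.0043/0.9957 = 43/9957.
Combined Bayes factor of the evidence already in hand = 5 × 1.7 = 8.5.
Odds after that evidence = (43/9957) × 8.5 = 731/19914.
Target odds = 9.
Need 12ⁿ ≥ 9 ÷ (731/19914) = 179226/731.
12² = 144 falls short of 179226/731 but 12³ = 1728 reaches it, so n = 3.

3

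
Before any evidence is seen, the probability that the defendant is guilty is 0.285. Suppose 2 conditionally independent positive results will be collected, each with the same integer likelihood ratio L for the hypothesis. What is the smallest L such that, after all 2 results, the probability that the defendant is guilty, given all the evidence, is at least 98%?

12

Prior odds = 0.285/0.715 = 57/143.
Target odds = 0.98/0.02 = 49.
Need L² ≥ 49 ÷ (57/143) = 7007/57.
11² = 121 < 7007/57 ≤ 144 = 12², so L = 12.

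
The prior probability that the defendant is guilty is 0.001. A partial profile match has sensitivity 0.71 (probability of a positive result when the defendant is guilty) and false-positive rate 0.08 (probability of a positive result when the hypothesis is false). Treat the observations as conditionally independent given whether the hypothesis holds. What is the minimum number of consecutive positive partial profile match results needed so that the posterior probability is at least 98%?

Prior odds = 0.001/0.999 = 1/999.
Likelihood ratio of a positive result = 0.71/0.08 = 8.875.
Target odds: 0.98 ÷ 0.02 = 49.
Require 8.875ⁿ ≥ 49 ÷ (1/999) = 48951.
8.875⁴ = 25411681/4096 falls short of 48951 but 8.875⁵ ≈55060.7 reaches it, so n = 5.

5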